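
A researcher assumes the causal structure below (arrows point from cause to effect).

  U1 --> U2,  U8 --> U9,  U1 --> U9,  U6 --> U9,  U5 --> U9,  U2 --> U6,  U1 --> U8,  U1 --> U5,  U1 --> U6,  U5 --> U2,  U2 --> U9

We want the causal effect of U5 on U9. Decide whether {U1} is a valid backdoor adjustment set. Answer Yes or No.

Yes

Backdoor paths from U5 to U9 (paths whose first edge points into U5):
  P1: U5 <- U1 -> U8 -> U9
  P2: U5 <- U1 -> U2 -> U6 -> U9
  P3: U5 <- U1 -> U2 -> U9
  P4: U5 <- U1 -> U6 <- U2 -> U9
  P5: U5 <- U1 -> U6 -> U9
  P6: U5 <- U1 -> U9
Condition 1 (no descendant of U5 in the set): holds — descendants of U5 are {U2, U6, U9}; none are in {U1}.
Condition 2 (every backdoor path blocked by {U1}):
  P1: blocked at fork node U1 ∈ conditioning set.
  P2: blocked at fork node U1 ∈ conditioning set.
  P3: blocked at fork node U1 ∈ conditioning set.
  P4: blocked at fork node U1 ∈ conditioning set.
  P5: blocked at fork node U1 ∈ conditioning set.
  P6: blocked at fork node U1 ∈ conditioning set.
{U1} satisfies the backdoor criterion.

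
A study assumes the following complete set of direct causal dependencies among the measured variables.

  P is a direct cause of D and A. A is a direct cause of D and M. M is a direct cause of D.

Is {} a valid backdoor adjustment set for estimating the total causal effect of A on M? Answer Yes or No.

Backdoor paths from A to M (paths whose first edge points into A):
  P1: A <- P -> D <- M
Condition 1 (no descendant of A in the set): holds — descendants of A are {D, M}; none are in {}.
Condition 2 (every backdoor path blocked by {}):
  P1: blocked at collider D (neither it nor any descendant is in the conditioning set).
{} satisfies the backdoor criterion.

Yes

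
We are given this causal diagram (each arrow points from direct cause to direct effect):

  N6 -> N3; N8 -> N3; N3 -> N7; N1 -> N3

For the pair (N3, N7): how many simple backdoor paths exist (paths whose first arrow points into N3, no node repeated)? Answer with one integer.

0

A backdoor path from N3 to N7 is any simple undirected path whose first edge points into N3 (i.e. leaves N3 via a parent).
Parents of N3: {N1, N6, N8}.
No simple path from any parent of N3 reaches N7 without revisiting N3, so there are no backdoor paths.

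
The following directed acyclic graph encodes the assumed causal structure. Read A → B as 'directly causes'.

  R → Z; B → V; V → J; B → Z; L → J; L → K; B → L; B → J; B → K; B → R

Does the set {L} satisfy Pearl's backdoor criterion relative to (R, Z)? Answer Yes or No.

Backdoor paths from R to Z (paths whose first edge points into R):
  P1: R <- B -> Z
Condition 1 (no descendant of R in the set): holds — descendants of R are {Z}; none are in {L}.
Condition 2 (every backdoor path blocked by {L}):
  P1: open — no interior node is in the conditioning set.
{L} does not satisfy the backdoor criterion.

No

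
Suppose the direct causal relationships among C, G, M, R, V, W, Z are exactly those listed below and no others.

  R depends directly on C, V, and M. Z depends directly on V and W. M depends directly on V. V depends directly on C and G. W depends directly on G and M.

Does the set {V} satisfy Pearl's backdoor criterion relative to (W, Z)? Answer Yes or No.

Yes

Backdoor paths from W to Z (paths whose first edge points into W):
  P1: W <- G -> V -> Z
  P2: W <- M <- V -> Z
  P3: W <- M -> R <- C -> V -> Z
  P4: W <- M -> R <- V -> Z
Condition 1 (no descendant of W in the set): holds — descendants of W are {Z}; none are in {V}.
Condition 2 (every backdoor path blocked by {V}):
  P1: blocked at chain node V ∈ conditioning set.
  P2: blocked at fork node V ∈ conditioning set.
  P3: blocked at collider R (neither it nor any descendant is in the conditioning set).
  P4: blocked at collider R (neither it nor any descendant is in the conditioning set).
{V} satisfies the backdoor criterion.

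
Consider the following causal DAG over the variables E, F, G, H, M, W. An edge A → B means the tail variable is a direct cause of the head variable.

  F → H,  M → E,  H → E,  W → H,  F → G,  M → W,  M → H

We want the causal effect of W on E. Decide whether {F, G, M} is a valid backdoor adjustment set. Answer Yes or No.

Backdoor paths from W to E (paths whose first edge points into W):
  P1: W <- M -> H -> E
  P2: W <- M -> E
Condition 1 (no descendant of W in the set): holds — descendants of W are {E, H}; none are in {F, G, M}.
Condition 2 (every backdoor path blocked by {F, G, M}):
  P1: blocked at fork node M ∈ conditioning set.
  P2: blocked at fork node M ∈ conditioning set.
{F, G, M} satisfies the backdoor criterion.

Yes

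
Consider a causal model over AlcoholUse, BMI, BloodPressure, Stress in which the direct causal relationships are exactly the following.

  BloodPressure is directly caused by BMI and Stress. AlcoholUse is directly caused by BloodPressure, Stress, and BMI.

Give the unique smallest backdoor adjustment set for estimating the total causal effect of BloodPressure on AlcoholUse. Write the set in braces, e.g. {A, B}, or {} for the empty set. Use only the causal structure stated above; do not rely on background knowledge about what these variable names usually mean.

Variables eligible for adjustment (non-descendants of BloodPressure, excluding BloodPressure and AlcoholUse): {BMI, Stress}.
Backdoor paths from BloodPressure to AlcoholUse:
  P1: BloodPressure <- BMI -> AlcoholUse
  P2: BloodPressure <- Stress -> AlcoholUse
The empty set is not sufficient: P1 (BloodPressure <- BMI -> AlcoholUse) has no collider blocking it and no conditioned non-collider, so it is open.
Try {BMI, Stress}:
  P1: blocked at fork node BMI ∈ conditioning set.
  P2: blocked at fork node Stress ∈ conditioning set.
{BMI, Stress} contains no descendant of BloodPressure and blocks every backdoor path.
Every element of {BMI, Stress} is needed (dropping BMI leaves P1 open; dropping Stress leaves P2 open), so no proper subset is valid.
Among all size-2 subsets of the eligible variables, only {BMI, Stress} blocks every backdoor path, so it is the unique smallest valid adjustment set.

{BMI, Stress}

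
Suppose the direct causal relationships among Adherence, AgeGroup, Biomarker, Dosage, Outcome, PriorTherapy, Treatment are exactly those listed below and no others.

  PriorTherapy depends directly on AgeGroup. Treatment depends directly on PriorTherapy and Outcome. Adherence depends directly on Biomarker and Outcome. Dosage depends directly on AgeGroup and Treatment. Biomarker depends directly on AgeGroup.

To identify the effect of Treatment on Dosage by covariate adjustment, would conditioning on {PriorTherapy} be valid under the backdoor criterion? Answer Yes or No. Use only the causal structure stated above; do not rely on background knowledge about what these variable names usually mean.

Backdoor paths from Treatment to Dosage (paths whose first edge points into Treatment):
  P1: Treatment <- Outcome -> Adherence <- Biomarker <- AgeGroup -> Dosage
  P2: Treatment <- PriorTherapy <- AgeGroup -> Dosage
Condition 1 (no descendant of Treatment in the set): holds — descendants of Treatment are {Dosage}; none are in {PriorTherapy}.
Condition 2 (every backdoor path blocked by {PriorTherapy}):
  P1: blocked at collider Adherence (neither it nor any descendant is in the conditioning set).
  P2: blocked at chain node PriorTherapy ∈ conditioning set.
{PriorTherapy} satisfies the backdoor criterion.

Yes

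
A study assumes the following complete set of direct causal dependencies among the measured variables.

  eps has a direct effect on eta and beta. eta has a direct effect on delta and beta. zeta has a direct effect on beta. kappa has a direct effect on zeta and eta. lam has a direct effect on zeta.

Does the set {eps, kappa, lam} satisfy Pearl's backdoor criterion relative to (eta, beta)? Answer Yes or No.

Yes

Backdoor paths from eta to beta (paths whose first edge points into eta):
  P1: eta <- kappa -> zeta -> beta
  P2: eta <- eps -> beta
Condition 1 (no descendant of eta in the set): holds — descendants of eta are {beta, delta}; none are in {eps, kappa, lam}.
Condition 2 (every backdoor path blocked by {eps, kappa, lam}):
  P1: blocked at fork node kappa ∈ conditioning set.
  P2: blocked at fork node eps ∈ conditioning set.
{eps, kappa, lam} satisfies the backdoor criterion.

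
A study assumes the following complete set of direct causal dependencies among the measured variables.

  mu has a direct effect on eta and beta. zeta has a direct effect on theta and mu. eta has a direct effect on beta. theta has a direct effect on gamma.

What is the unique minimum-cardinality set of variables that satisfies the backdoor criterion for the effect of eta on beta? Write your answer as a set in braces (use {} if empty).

Variables eligible for adjustment (non-descendants of eta, excluding eta and beta): {gamma, mu, theta, zeta}.
Backdoor paths from eta to beta:
  P1: eta <- mu -> beta
The empty set is not sufficient: P1 (eta <- mu -> beta) has no collider blocking it and no conditioned non-collider, so it is open.
Try {mu}:
  P1: blocked at fork node mu ∈ conditioning set.
{mu} contains no descendant of eta and blocks every backdoor path.
No other singleton works — e.g. {zeta} leaves P1 open — so {mu} is the unique smallest valid adjustment set.

{mu}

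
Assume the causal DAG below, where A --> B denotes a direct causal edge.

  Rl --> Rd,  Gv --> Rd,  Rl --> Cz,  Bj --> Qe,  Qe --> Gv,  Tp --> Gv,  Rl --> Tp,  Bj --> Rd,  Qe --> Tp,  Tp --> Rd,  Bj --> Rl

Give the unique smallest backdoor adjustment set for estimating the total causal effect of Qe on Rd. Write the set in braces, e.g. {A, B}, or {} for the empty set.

Variables eligible for adjustment (non-descendants of Qe, excluding Qe and Rd): {Bj, Cz, Rl}.
Backdoor paths from Qe to Rd:
  P1: Qe <- Bj -> Rl -> Tp -> Gv -> Rd
  P2: Qe <- Bj -> Rl -> Tp -> Rd
  P3: Qe <- Bj -> Rl -> Rd
  P4: Qe <- Bj -> Rd
The empty set is not sufficient: P1 (Qe <- Bj -> Rl -> Tp -> Gv -> Rd) has no collider blocking it and no conditioned non-collider, so it is open.
Try {Bj}:
  P1: blocked at fork node Bj ∈ conditioning set.
  P2: blocked at fork node Bj ∈ conditioning set.
  P3: blocked at fork node Bj ∈ conditioning set.
  P4: blocked at fork node Bj ∈ conditioning set.
{Bj} contains no descendant of Qe and blocks every backdoor path.
No other singleton works — e.g. {Rl} leaves P4 open — so {Bj} is the unique smallest valid adjustment set.

{Bj}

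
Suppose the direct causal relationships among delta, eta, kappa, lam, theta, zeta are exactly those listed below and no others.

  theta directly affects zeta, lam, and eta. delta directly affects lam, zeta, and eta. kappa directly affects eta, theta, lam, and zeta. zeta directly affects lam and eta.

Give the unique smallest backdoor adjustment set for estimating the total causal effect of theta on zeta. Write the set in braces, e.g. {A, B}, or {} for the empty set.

{kappa}

Variables eligible for adjustment (non-descendants of theta, excluding theta and zeta): {delta, kappa}.
Backdoor paths from theta to zeta:
  P1: theta <- kappa -> zeta
  P2: theta <- kappa -> lam <- delta -> zeta
  P3: theta <- kappa -> lam <- delta -> eta <- zeta
  P4: theta <- kappa -> lam <- zeta
  P5: theta <- kappa -> eta <- delta -> zeta
  P6: theta <- kappa -> eta <- delta -> lam <- zeta
  P7: theta <- kappa -> eta <- zeta
The empty set is not sufficient: P1 (theta <- kappa -> zeta) has no collider blocking it and no conditioned non-collider, so it is open.
Try {kappa}:
  P1: blocked at fork node kappa ∈ conditioning set.
  P2: blocked at fork node kappa ∈ conditioning set.
  P3: blocked at fork node kappa ∈ conditioning set.
  P4: blocked at fork node kappa ∈ conditioning set.
  P5: blocked at fork node kappa ∈ conditioning set.
  P6: blocked at fork node kappa ∈ conditioning set.
  P7: blocked at fork node kappa ∈ conditioning set.
{kappa} contains no descendant of theta and blocks every backdoor path.
No other singleton works — e.g. {delta} leaves P1 open — so {kappa} is the unique smallest valid adjustment set.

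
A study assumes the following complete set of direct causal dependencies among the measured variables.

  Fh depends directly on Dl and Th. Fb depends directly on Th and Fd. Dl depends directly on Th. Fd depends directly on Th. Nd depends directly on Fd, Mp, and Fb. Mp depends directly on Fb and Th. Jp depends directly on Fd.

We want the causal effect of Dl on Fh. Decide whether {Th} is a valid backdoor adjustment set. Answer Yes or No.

Yes

Backdoor paths from Dl to Fh (paths whose first edge points into Dl):
  P1: Dl <- Th -> Fh
Condition 1 (no descendant of Dl in the set): holds — descendants of Dl are {Fh}; none are in {Th}.
Condition 2 (every backdoor path blocked by {Th}):
  P1: blocked at fork node Th ∈ conditioning set.
{Th} satisfies the backdoor criterion.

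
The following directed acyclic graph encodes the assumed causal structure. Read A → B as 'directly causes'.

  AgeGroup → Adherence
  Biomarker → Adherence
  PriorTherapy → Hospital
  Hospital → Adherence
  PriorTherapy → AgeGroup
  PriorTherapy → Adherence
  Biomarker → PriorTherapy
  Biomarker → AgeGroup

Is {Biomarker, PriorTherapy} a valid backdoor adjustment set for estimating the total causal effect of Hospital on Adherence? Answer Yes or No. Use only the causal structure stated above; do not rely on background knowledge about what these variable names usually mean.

Yes

Backdoor paths from Hospital to Adherence (paths whose first edge points into Hospital):
  P1: Hospital <- PriorTherapy <- Biomarker -> AgeGroup -> Adherence
  P2: Hospital <- PriorTherapy <- Biomarker -> Adherence
  P3: Hospital <- PriorTherapy -> AgeGroup <- Biomarker -> Adherence
  P4: Hospital <- PriorTherapy -> AgeGroup -> Adherence
  P5: Hospital <- PriorTherapy -> Adherence
Condition 1 (no descendant of Hospital in the set): holds — descendants of Hospital are {Adherence}; none are in {Biomarker, PriorTherapy}.
Condition 2 (every backdoor path blocked by {Biomarker, PriorTherapy}):
  P1: blocked at chain node PriorTherapy ∈ conditioning set.
  P2: blocked at chain node PriorTherapy ∈ conditioning set.
  P3: blocked at fork node PriorTherapy ∈ conditioning set.
  P4: blocked at fork node PriorTherapy ∈ conditioning set.
  P5: blocked at fork node PriorTherapy ∈ conditioning set.
{Biomarker, PriorTherapy} satisfies the backdoor criterion.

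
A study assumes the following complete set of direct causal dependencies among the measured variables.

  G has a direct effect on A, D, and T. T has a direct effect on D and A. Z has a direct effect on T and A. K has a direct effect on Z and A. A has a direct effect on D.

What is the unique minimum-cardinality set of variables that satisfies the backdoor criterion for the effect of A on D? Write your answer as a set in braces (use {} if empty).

Variables eligible for adjustment (non-descendants of A, excluding A and D): {G, K, T, Z}.
Backdoor paths from A to D:
  P1: A <- K -> Z -> T <- G -> D
  P2: A <- K -> Z -> T -> D
  P3: A <- G -> T -> D
  P4: A <- G -> D
  P5: A <- Z -> T <- G -> D
  P6: A <- Z -> T -> D
  P7: A <- T <- G -> D
  P8: A <- T -> D
The empty set is not sufficient: P2 (A <- K -> Z -> T -> D) has no collider blocking it and no conditioned non-collider, so it is open.
Try {G, T}:
  P1: blocked at fork node G ∈ conditioning set.
  P2: blocked at chain node T ∈ conditioning set.
  P3: blocked at fork node G ∈ conditioning set.
  P4: blocked at fork node G ∈ conditioning set.
  P5: blocked at fork node G ∈ conditioning set.
  P6: blocked at chain node T ∈ conditioning set.
  P7: blocked at chain node T ∈ conditioning set.
  P8: blocked at fork node T ∈ conditioning set.
{G, T} contains no descendant of A and blocks every backdoor path.
Every element of {G, T} is needed (dropping G leaves P1 open; dropping T leaves P2 open), so no proper subset is valid.
Among all size-2 subsets of the eligible variables, only {G, T} blocks every backdoor path, so it is the unique smallest valid adjustment set.

{G, T}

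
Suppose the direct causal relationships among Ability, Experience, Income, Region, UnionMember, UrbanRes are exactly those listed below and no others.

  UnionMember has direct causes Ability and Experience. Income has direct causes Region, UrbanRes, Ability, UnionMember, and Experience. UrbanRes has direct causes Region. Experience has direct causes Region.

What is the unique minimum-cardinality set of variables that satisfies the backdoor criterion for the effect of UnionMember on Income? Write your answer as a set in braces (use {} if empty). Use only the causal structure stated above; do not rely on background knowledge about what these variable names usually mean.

{Ability, Experience}

Variables eligible for adjustment (non-descendants of UnionMember, excluding UnionMember and Income): {Ability, Experience, Region, UrbanRes}.
Backdoor paths from UnionMember to Income:
  P1: UnionMember <- Ability -> Income
  P2: UnionMember <- Experience <- Region -> UrbanRes -> Income
  P3: UnionMember <- Experience <- Region -> Income
  P4: UnionMember <- Experience -> Income
The empty set is not sufficient: P1 (UnionMember <- Ability -> Income) has no collider blocking it and no conditioned non-collider, so it is open.
Try {Ability, Experience}:
  P1: blocked at fork node Ability ∈ conditioning set.
  P2: blocked at chain node Experience ∈ conditioning set.
  P3: blocked at chain node Experience ∈ conditioning set.
  P4: blocked at fork node Experience ∈ conditioning set.
{Ability, Experience} contains no descendant of UnionMember and blocks every backdoor path.
Every element of {Ability, Experience} is needed (dropping Ability leaves P1 open; dropping Experience leaves P2 open), so no proper subset is valid.
Among all size-2 subsets of the eligible variables, only {Ability, Experience} blocks every backdoor path, so it is the unique smallest valid adjustment set.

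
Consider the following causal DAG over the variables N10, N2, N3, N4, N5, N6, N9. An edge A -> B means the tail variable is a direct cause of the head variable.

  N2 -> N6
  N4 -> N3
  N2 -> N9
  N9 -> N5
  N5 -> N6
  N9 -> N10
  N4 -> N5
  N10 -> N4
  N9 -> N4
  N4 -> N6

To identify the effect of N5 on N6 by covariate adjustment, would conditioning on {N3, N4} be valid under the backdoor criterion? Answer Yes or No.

No

Backdoor paths from N5 to N6 (paths whose first edge points into N5):
  P1: N5 <- N9 <- N2 -> N6
  P2: N5 <- N9 -> N10 -> N4 -> N6
  P3: N5 <- N9 -> N4 -> N6
  P4: N5 <- N4 <- N9 <- N2 -> N6
  P5: N5 <- N4 <- N10 <- N9 <- N2 -> N6
  P6: N5 <- N4 -> N6
Condition 1 (no descendant of N5 in the set): holds — descendants of N5 are {N6}; none are in {N3, N4}.
Condition 2 (every backdoor path blocked by {N3, N4}):
  P1: open — no interior node is in the conditioning set.
  P2: blocked at chain node N4 ∈ conditioning set.
  P3: blocked at chain node N4 ∈ conditioning set.
  P4: blocked at chain node N4 ∈ conditioning set.
  P5: blocked at chain node N4 ∈ conditioning set.
  P6: blocked at fork node N4 ∈ conditioning set.
{N3, N4} does not satisfy the backdoor criterion.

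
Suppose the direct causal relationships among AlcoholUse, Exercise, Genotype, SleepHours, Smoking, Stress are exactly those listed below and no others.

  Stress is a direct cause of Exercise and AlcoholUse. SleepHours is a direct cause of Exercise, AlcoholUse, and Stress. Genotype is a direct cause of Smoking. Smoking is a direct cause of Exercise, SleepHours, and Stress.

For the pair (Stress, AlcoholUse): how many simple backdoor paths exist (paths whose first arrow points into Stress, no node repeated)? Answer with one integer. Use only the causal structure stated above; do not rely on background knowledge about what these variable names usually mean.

A backdoor path from Stress to AlcoholUse is any simple undirected path whose first edge points into Stress (i.e. leaves Stress via a parent).
Parents of Stress: {SleepHours, Smoking}.
Enumerating:
  P1: Stress <- Smoking -> SleepHours -> AlcoholUse
  P2: Stress <- Smoking -> Exercise <- SleepHours -> AlcoholUse
  P3: Stress <- SleepHours -> AlcoholUse
That exhausts the simple backdoor paths. Count: 3.

3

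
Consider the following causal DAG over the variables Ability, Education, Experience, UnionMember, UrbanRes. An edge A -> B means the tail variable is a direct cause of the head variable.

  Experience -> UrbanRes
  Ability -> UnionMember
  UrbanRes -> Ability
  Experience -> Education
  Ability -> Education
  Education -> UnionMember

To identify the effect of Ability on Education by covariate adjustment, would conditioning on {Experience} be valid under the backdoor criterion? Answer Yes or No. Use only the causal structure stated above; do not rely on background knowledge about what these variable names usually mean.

Backdoor paths from Ability to Education (paths whose first edge points into Ability):
  P1: Ability <- UrbanRes <- Experience -> Education
Condition 1 (no descendant of Ability in the set): holds — descendants of Ability are {Education, UnionMember}; none are in {Experience}.
Condition 2 (every backdoor path blocked by {Experience}):
  P1: blocked at fork node Experience ∈ conditioning set.
{Experience} satisfies the backdoor criterion.

Yes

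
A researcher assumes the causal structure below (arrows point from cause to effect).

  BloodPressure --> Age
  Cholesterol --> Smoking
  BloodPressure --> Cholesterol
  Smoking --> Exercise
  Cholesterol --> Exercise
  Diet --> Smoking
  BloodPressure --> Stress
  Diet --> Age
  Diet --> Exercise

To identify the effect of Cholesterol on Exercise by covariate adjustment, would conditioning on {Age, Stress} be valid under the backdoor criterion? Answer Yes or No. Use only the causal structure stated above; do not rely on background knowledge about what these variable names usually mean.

No

Backdoor paths from Cholesterol to Exercise (paths whose first edge points into Cholesterol):
  P1: Cholesterol <- BloodPressure -> Age <- Diet -> Smoking -> Exercise
  P2: Cholesterol <- BloodPressure -> Age <- Diet -> Exercise
Condition 1 (no descendant of Cholesterol in the set): holds — descendants of Cholesterol are {Exercise, Smoking}; none are in {Age, Stress}.
Condition 2 (every backdoor path blocked by {Age, Stress}):
  P1: open — collider(s) Age are conditioned on (or have a conditioned descendant) and no non-collider on the path is in the set.
  P2: open — collider(s) Age are conditioned on (or have a conditioned descendant) and no non-collider on the path is in the set.
{Age, Stress} does not satisfy the backdoor criterion.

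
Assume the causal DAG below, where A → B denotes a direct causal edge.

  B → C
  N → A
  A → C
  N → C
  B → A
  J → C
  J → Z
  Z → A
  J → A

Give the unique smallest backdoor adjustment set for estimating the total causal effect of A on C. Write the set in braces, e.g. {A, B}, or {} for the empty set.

Variables eligible for adjustment (non-descendants of A, excluding A and C): {B, J, N, Z}.
Backdoor paths from A to C:
  P1: A <- N -> C
  P2: A <- J -> C
  P3: A <- B -> C
  P4: A <- Z <- J -> C
The empty set is not sufficient: P1 (A <- N -> C) has no collider blocking it and no conditioned non-collider, so it is open.
Try {B, J, N}:
  P1: blocked at fork node N ∈ conditioning set.
  P2: blocked at fork node J ∈ conditioning set.
  P3: blocked at fork node B ∈ conditioning set.
  P4: blocked at fork node J ∈ conditioning set.
{B, J, N} contains no descendant of A and blocks every backdoor path.
Every element of {B, J, N} is needed (dropping B leaves P3 open; dropping J leaves P2 open; dropping N leaves P1 open), so no proper subset is valid.
Among all size-3 subsets of the eligible variables, only {B, J, N} blocks every backdoor path, so it is the unique smallest valid adjustment set.

{B, J, N}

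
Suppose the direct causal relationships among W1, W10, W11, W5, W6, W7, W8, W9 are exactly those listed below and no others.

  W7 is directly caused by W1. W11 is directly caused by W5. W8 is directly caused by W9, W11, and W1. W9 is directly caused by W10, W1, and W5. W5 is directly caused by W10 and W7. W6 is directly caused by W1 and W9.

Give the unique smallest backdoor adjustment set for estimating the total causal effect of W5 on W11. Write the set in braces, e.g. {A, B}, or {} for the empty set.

{}

Variables eligible for adjustment (non-descendants of W5, excluding W5 and W11): {W1, W10, W7}.
Backdoor paths from W5 to W11:
  P1: W5 <- W7 <- W1 -> W9 -> W8 <- W11
  P2: W5 <- W7 <- W1 -> W8 <- W11
  P3: W5 <- W7 <- W1 -> W6 <- W9 -> W8 <- W11
  P4: W5 <- W10 -> W9 <- W1 -> W8 <- W11
  P5: W5 <- W10 -> W9 -> W8 <- W11
  P6: W5 <- W10 -> W9 -> W6 <- W1 -> W8 <- W11
Each backdoor path contains an unconditioned collider, so every path is already blocked with the empty conditioning set:
  P1: blocked at collider W8 (neither it nor any descendant is in the conditioning set).
  P2: blocked at collider W8 (neither it nor any descendant is in the conditioning set).
  P3: blocked at collider W6 (neither it nor any descendant is in the conditioning set).
  P4: blocked at collider W9 (neither it nor any descendant is in the conditioning set).
  P5: blocked at collider W8 (neither it nor any descendant is in the conditioning set).
  P6: blocked at collider W6 (neither it nor any descendant is in the conditioning set).
The empty set is therefore the unique smallest valid set.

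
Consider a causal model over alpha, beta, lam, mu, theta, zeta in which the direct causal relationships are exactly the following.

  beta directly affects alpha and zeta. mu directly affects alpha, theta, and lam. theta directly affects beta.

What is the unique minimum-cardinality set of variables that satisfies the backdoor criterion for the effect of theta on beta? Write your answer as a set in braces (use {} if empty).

{}

Variables eligible for adjustment (non-descendants of theta, excluding theta and beta): {lam, mu}.
Backdoor paths from theta to beta:
  P1: theta <- mu -> alpha <- beta
Each backdoor path contains an unconditioned collider, so every path is already blocked with the empty conditioning set:
  P1: blocked at collider alpha (neither it nor any descendant is in the conditioning set).
The empty set is therefore the unique smallest valid set.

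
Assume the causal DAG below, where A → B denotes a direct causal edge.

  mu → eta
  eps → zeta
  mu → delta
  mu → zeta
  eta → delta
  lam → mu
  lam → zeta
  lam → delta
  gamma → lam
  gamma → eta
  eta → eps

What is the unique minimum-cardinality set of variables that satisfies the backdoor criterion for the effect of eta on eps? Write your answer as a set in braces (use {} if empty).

{}

Variables eligible for adjustment (non-descendants of eta, excluding eta and eps): {gamma, lam, mu}.
Backdoor paths from eta to eps:
  P1: eta <- gamma -> lam -> mu -> zeta <- eps
  P2: eta <- gamma -> lam -> delta <- mu -> zeta <- eps
  P3: eta <- gamma -> lam -> zeta <- eps
  P4: eta <- mu <- lam -> zeta <- eps
  P5: eta <- mu -> delta <- lam -> zeta <- eps
  P6: eta <- mu -> zeta <- eps
Each backdoor path contains an unconditioned collider, so every path is already blocked with the empty conditioning set:
  P1: blocked at collider zeta (neither it nor any descendant is in the conditioning set).
  P2: blocked at collider delta (neither it nor any descendant is in the conditioning set).
  P3: blocked at collider zeta (neither it nor any descendant is in the conditioning set).
  P4: blocked at collider zeta (neither it nor any descendant is in the conditioning set).
  P5: blocked at collider delta (neither it nor any descendant is in the conditioning set).
  P6: blocked at collider zeta (neither it nor any descendant is in the conditioning set).
The empty set is therefore the unique smallest valid set.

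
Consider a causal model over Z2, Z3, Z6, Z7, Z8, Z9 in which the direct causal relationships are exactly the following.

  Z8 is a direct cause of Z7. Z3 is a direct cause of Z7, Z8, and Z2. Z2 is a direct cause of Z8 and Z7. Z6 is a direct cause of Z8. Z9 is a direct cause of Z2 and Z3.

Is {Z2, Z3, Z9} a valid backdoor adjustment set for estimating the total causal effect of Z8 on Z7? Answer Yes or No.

Backdoor paths from Z8 to Z7 (paths whose first edge points into Z8):
  P1: Z8 <- Z3 <- Z9 -> Z2 -> Z7
  P2: Z8 <- Z3 -> Z2 -> Z7
  P3: Z8 <- Z3 -> Z7
  P4: Z8 <- Z2 <- Z9 -> Z3 -> Z7
  P5: Z8 <- Z2 <- Z3 -> Z7
  P6: Z8 <- Z2 -> Z7
Condition 1 (no descendant of Z8 in the set): holds — descendants of Z8 are {Z7}; none are in {Z2, Z3, Z9}.
Condition 2 (every backdoor path blocked by {Z2, Z3, Z9}):
  P1: blocked at chain node Z3 ∈ conditioning set.
  P2: blocked at fork node Z3 ∈ conditioning set.
  P3: blocked at fork node Z3 ∈ conditioning set.
  P4: blocked at chain node Z2 ∈ conditioning set.
  P5: blocked at chain node Z2 ∈ conditioning set.
  P6: blocked at fork node Z2 ∈ conditioning set.
{Z2, Z3, Z9} satisfies the backdoor criterion.

Yes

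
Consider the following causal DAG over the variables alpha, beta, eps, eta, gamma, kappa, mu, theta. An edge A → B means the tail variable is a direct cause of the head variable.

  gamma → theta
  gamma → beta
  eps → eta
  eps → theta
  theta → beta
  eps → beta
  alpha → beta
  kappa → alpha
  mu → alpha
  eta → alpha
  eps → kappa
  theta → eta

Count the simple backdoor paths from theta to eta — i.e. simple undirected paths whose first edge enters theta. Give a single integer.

7

A backdoor path from theta to eta is any simple undirected path whose first edge points into theta (i.e. leaves theta via a parent).
Parents of theta: {eps, gamma}.
Enumerating:
  P1: theta <- eps -> kappa -> alpha <- eta
  P2: theta <- eps -> eta
  P3: theta <- eps -> beta <- alpha <- eta
  P4: theta <- gamma -> beta <- eps -> kappa -> alpha <- eta
  P5: theta <- gamma -> beta <- eps -> eta
  P6: theta <- gamma -> beta <- alpha <- kappa <- eps -> eta
  P7: theta <- gamma -> beta <- alpha <- eta
That exhausts the simple backdoor paths. Count: 7.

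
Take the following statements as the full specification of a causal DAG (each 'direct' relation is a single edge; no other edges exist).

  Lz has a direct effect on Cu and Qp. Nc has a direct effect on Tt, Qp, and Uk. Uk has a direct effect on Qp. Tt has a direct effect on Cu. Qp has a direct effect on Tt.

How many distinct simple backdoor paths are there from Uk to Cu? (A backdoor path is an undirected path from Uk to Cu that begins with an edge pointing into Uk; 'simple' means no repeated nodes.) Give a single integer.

4

A backdoor path from Uk to Cu is any simple undirected path whose first edge points into Uk (i.e. leaves Uk via a parent).
Parents of Uk: {Nc}.
Enumerating:
  P1: Uk <- Nc -> Qp <- Lz -> Cu
  P2: Uk <- Nc -> Qp -> Tt -> Cu
  P3: Uk <- Nc -> Tt <- Qp <- Lz -> Cu
  P4: Uk <- Nc -> Tt -> Cu
That exhausts the simple backdoor paths. Count: 4.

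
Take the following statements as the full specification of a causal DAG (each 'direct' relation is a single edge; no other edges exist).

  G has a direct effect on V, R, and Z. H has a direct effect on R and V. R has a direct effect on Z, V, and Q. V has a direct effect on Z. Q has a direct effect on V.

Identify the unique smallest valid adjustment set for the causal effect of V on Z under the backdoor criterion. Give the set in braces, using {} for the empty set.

{G, R}

Variables eligible for adjustment (non-descendants of V, excluding V and Z): {G, H, Q, R}.
Backdoor paths from V to Z:
  P1: V <- H -> R <- G -> Z
  P2: V <- H -> R -> Z
  P3: V <- G -> R -> Z
  P4: V <- G -> Z
  P5: V <- R <- G -> Z
  P6: V <- R -> Z
  P7: V <- Q <- R <- G -> Z
  P8: V <- Q <- R -> Z
The empty set is not sufficient: P2 (V <- H -> R -> Z) has no collider blocking it and no conditioned non-collider, so it is open.
Try {G, R}:
  P1: blocked at fork node G ∈ conditioning set.
  P2: blocked at chain node R ∈ conditioning set.
  P3: blocked at fork node G ∈ conditioning set.
  P4: blocked at fork node G ∈ conditioning set.
  P5: blocked at chain node R ∈ conditioning set.
  P6: blocked at fork node R ∈ conditioning set.
  P7: blocked at chain node R ∈ conditioning set.
  P8: blocked at fork node R ∈ conditioning set.
{G, R} contains no descendant of V and blocks every backdoor path.
Every element of {G, R} is needed (dropping G leaves P1 open; dropping R leaves P2 open), so no proper subset is valid.
Among all size-2 subsets of the eligible variables, only {G, R} blocks every backdoor path, so it is the unique smallest valid adjustment set.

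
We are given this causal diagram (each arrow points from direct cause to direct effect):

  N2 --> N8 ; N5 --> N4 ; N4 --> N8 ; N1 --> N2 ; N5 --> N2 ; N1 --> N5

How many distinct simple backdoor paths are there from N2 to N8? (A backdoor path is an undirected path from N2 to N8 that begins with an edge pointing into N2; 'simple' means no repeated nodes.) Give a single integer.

2

A backdoor path from N2 to N8 is any simple undirected path whose first edge points into N2 (i.e. leaves N2 via a parent).
Parents of N2: {N1, N5}.
Enumerating:
  P1: N2 <- N1 -> N5 -> N4 -> N8
  P2: N2 <- N5 -> N4 -> N8
That exhausts the simple backdoor paths. Count: 2.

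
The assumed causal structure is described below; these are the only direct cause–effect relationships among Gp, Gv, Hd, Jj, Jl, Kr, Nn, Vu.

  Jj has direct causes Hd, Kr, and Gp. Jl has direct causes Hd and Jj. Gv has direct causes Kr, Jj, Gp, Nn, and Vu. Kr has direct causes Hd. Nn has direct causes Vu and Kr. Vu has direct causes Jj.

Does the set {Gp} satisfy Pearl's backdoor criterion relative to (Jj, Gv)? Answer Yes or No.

No

Backdoor paths from Jj to Gv (paths whose first edge points into Jj):
  P1: Jj <- Hd -> Kr -> Nn <- Vu -> Gv
  P2: Jj <- Hd -> Kr -> Nn -> Gv
  P3: Jj <- Hd -> Kr -> Gv
  P4: Jj <- Kr -> Nn <- Vu -> Gv
  P5: Jj <- Kr -> Nn -> Gv
  P6: Jj <- Kr -> Gv
  P7: Jj <- Gp -> Gv
Condition 1 (no descendant of Jj in the set): holds — descendants of Jj are {Gv, Jl, Nn, Vu}; none are in {Gp}.
Condition 2 (every backdoor path blocked by {Gp}):
  P1: blocked at collider Nn (neither it nor any descendant is in the conditioning set).
  P2: open — no interior node is in the conditioning set.
  P3: open — no interior node is in the conditioning set.
  P4: blocked at collider Nn (neither it nor any descendant is in the conditioning set).
  P5: open — no interior node is in the conditioning set.
  P6: open — no interior node is in the conditioning set.
  P7: blocked at fork node Gp ∈ conditioning set.
{Gp} does not satisfy the backdoor criterion.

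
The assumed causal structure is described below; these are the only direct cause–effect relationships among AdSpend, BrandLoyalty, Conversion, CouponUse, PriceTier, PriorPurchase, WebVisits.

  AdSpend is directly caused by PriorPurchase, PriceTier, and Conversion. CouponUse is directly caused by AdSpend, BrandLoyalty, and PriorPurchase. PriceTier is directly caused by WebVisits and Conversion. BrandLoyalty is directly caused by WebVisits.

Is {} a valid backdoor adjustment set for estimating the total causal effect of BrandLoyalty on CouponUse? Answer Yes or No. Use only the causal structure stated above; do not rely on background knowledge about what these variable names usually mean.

No

Backdoor paths from BrandLoyalty to CouponUse (paths whose first edge points into BrandLoyalty):
  P1: BrandLoyalty <- WebVisits -> PriceTier <- Conversion -> AdSpend <- PriorPurchase -> CouponUse
  P2: BrandLoyalty <- WebVisits -> PriceTier <- Conversion -> AdSpend -> CouponUse
  P3: BrandLoyalty <- WebVisits -> PriceTier -> AdSpend <- PriorPurchase -> CouponUse
  P4: BrandLoyalty <- WebVisits -> PriceTier -> AdSpend -> CouponUse
Condition 1 (no descendant of BrandLoyalty in the set): holds — descendants of BrandLoyalty are {CouponUse}; none are in {}.
Condition 2 (every backdoor path blocked by {}):
  P1: blocked at collider PriceTier (neither it nor any descendant is in the conditioning set).
  P2: blocked at collider PriceTier (neither it nor any descendant is in the conditioning set).
  P3: blocked at collider AdSpend (neither it nor any descendant is in the conditioning set).
  P4: open — no interior node is in the conditioning set.
{} does not satisfy the backdoor criterion.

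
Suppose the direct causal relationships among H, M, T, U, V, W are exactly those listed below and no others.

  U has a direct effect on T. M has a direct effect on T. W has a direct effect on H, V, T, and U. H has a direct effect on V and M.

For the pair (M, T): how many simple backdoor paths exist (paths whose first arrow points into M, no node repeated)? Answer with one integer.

4

A backdoor path from M to T is any simple undirected path whose first edge points into M (i.e. leaves M via a parent).
Parents of M: {H}.
Enumerating:
  P1: M <- H <- W -> U -> T
  P2: M <- H <- W -> T
  P3: M <- H -> V <- W -> U -> T
  P4: M <- H -> V <- W -> T
That exhausts the simple backdoor paths. Count: 4.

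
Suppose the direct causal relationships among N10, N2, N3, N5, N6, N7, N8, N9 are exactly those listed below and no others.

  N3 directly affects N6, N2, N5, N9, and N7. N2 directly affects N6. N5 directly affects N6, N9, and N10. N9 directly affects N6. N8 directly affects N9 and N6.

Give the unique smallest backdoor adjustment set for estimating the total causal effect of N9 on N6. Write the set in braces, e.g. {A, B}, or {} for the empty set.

{N3, N5, N8}

Variables eligible for adjustment (non-descendants of N9, excluding N9 and N6): {N10, N2, N3, N5, N7, N8}.
Backdoor paths from N9 to N6:
  P1: N9 <- N3 -> N2 -> N6
  P2: N9 <- N3 -> N5 -> N6
  P3: N9 <- N3 -> N6
  P4: N9 <- N8 -> N6
  P5: N9 <- N5 <- N3 -> N2 -> N6
  P6: N9 <- N5 <- N3 -> N6
  P7: N9 <- N5 -> N6
The empty set is not sufficient: P1 (N9 <- N3 -> N2 -> N6) has no collider blocking it and no conditioned non-collider, so it is open.
Try {N3, N5, N8}:
  P1: blocked at fork node N3 ∈ conditioning set.
  P2: blocked at fork node N3 ∈ conditioning set.
  P3: blocked at fork node N3 ∈ conditioning set.
  P4: blocked at fork node N8 ∈ conditioning set.
  P5: blocked at chain node N5 ∈ conditioning set.
  P6: blocked at chain node N5 ∈ conditioning set.
  P7: blocked at fork node N5 ∈ conditioning set.
{N3, N5, N8} contains no descendant of N9 and blocks every backdoor path.
Every element of {N3, N5, N8} is needed (dropping N3 leaves P1 open; dropping N5 leaves P7 open; dropping N8 leaves P4 open), so no proper subset is valid.
Among all size-3 subsets of the eligible variables, only {N3, N5, N8} blocks every backdoor path, so it is the unique smallest valid adjustment set.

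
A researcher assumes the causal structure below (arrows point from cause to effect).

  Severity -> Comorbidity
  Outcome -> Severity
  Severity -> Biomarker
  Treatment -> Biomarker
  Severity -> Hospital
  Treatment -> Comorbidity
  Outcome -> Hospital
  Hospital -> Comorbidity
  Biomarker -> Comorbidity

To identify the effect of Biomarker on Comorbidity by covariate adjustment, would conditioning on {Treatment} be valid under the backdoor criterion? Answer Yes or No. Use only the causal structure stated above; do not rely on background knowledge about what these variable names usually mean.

No

Backdoor paths from Biomarker to Comorbidity (paths whose first edge points into Biomarker):
  P1: Biomarker <- Treatment -> Comorbidity
  P2: Biomarker <- Severity <- Outcome -> Hospital -> Comorbidity
  P3: Biomarker <- Severity -> Hospital -> Comorbidity
  P4: Biomarker <- Severity -> Comorbidity
Condition 1 (no descendant of Biomarker in the set): holds — descendants of Biomarker are {Comorbidity}; none are in {Treatment}.
Condition 2 (every backdoor path blocked by {Treatment}):
  P1: blocked at fork node Treatment ∈ conditioning set.
  P2: open — no interior node is in the conditioning set.
  P3: open — no interior node is in the conditioning set.
  P4: open — no interior node is in the conditioning set.
{Treatment} does not satisfy the backdoor criterion.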